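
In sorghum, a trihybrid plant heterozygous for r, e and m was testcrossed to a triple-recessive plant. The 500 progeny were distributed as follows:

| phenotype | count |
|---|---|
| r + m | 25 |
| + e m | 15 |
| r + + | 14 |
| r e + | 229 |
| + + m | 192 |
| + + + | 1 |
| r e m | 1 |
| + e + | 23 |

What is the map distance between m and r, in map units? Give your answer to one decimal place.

10.0 map units

The two most frequent reciprocal classes, + + m and r e +, are the parental types, so the F1 was + + m / r e +.
The two rarest classes, + + + and r e m, are the double crossovers. Comparing them with the parentals, only the m allele has switched, so m is the middle locus and the order is e – m – r.
Crossovers in the m–r interval produce the single-crossover classes r + m and + e + (25 + 23 = 48) plus the double crossovers (2).
RF(m–r) = (48 + 2) / 500 = 50/500 = 0.1000 → 10.0 map units.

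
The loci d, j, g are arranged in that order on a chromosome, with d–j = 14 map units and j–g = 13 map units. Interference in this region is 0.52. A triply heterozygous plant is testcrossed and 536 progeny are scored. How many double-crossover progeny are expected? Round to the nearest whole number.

5

Map distances give recombination frequencies of 0.140 and 0.130 for the two intervals.
With interference 0.52 (so coincidence = 0.48), expected double-crossover frequency = 0.140 × 0.130 × 0.48 = 0.00874.
Expected number = 0.00874 × 536 = 4.68 ≈ 5.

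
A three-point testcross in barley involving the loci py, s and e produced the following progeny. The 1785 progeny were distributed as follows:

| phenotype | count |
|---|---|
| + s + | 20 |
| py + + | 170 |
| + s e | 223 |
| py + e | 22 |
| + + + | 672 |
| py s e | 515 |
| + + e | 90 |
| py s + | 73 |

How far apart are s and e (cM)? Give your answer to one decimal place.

11.5 cM

The two most frequent reciprocal classes, + + + and py s e, are the parental types, so the F1 was + + + / py s e.
The two rarest classes, + s + and py + e, are the double crossovers. Comparing them with the parentals, only the s allele has switched, so s is the middle locus and the order is e – s – py.
Crossovers in the e–s interval produce the single-crossover classes + + e and py s + (90 + 73 = 163) plus the double crossovers (42).
RF(e–s) = (163 + 42) / 1785 = 205/1785 = 0.1148 → 11.5 cM.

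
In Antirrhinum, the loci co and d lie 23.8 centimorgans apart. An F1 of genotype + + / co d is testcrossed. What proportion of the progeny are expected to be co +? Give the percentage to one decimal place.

A map distance of 23.8 centimorgans corresponds to a recombination frequency of 0.238.
The F1 is + + / co d, so co + is a recombinant gamete class with expected frequency r/2 = 0.238/2 = 0.1190.
That is 0.1190 = 11.9% of the progeny.

11.9%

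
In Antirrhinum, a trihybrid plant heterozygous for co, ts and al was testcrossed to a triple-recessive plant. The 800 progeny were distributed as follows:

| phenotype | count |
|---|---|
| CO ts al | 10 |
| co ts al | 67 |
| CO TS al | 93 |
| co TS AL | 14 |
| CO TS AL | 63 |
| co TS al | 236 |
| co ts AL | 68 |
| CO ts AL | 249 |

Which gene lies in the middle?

The two most frequent reciprocal classes, CO ts AL and co TS al, are the parental types, so the F1 was CO ts AL / co TS al.
The two rarest classes, CO ts al and co TS AL, are the double crossovers. Comparing them with the parentals, only the al allele has switched, so al is the middle locus and the order is ts – al – co.

al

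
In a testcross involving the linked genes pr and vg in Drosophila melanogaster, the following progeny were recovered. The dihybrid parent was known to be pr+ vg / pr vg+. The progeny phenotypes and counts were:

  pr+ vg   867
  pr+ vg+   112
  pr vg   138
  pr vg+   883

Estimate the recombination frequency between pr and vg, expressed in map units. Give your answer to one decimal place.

The recombinant classes are pr+ vg+ and pr vg: 112 + 138 = 250.
Recombination frequency = 250/2000 = 0.1250 ≈ 12.5%, i.e. 12.5 map units.

12.5 map units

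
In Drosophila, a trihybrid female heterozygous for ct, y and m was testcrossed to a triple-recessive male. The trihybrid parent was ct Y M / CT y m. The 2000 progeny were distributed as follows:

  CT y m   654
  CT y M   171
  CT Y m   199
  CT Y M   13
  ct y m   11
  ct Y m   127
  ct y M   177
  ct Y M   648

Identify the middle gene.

ct

The two rarest classes, CT Y M and ct y m, are the double crossovers. Comparing them with the parentals, only the ct allele has switched, so ct is the middle locus and the order is m – ct – y.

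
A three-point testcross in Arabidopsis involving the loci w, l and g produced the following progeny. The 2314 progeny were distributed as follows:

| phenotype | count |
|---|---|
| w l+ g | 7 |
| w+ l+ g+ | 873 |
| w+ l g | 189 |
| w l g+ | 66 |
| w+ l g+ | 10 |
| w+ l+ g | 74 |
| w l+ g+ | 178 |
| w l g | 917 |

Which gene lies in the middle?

l

The two most frequent reciprocal classes, w l g and w+ l+ g+, are the parental types, so the F1 was w l g / w+ l+ g+.
The two rarest classes, w l+ g and w+ l g+, are the double crossovers. Comparing them with the parentals, only the l allele has switched, so l is the middle locus and the order is w – l – g.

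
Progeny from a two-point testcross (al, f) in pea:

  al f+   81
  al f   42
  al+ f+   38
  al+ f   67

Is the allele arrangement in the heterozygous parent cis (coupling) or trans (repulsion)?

trans

The two most frequent classes are al+ f (67) and al f+ (81); these are the parental (non-recombinant) types.
So the F1 carried al+ f on one chromosome and al f+ on the other — the recessive alleles are on opposite chromosomes (trans / repulsion).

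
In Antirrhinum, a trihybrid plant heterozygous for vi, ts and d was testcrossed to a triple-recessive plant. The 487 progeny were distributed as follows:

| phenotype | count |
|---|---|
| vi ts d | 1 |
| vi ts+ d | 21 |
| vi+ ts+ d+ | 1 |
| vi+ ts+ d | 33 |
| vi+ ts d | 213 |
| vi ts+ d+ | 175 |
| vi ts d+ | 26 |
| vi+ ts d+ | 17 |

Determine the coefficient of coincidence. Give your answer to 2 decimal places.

The two most frequent reciprocal classes, vi+ ts d and vi ts+ d+, are the parental types, so the F1 was vi+ ts d / vi ts+ d+.
The two rarest classes, vi ts d and vi+ ts+ d+, are the double crossovers. Comparing them with the parentals, only the vi allele has switched, so vi is the middle locus and the order is ts – vi – d.
ts–vi: (59 + 2)/487 = 0.1253; vi–d: (38 + 2)/487 = 0.0821.
Expected DCO frequency = 0.1253 × 0.0821 ≈ 0.01029; observed = 2/487 ≈ 0.00411.
Coefficient of coincidence = 0.00411/0.01029 ≈ 0.40.

0.40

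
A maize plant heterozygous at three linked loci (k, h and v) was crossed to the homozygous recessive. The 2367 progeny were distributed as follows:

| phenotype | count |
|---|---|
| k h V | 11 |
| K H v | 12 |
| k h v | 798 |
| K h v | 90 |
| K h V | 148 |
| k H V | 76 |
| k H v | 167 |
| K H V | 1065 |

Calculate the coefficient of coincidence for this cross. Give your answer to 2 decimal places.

The two most frequent reciprocal classes, k h v and K H V, are the parental types, so the F1 was k h v / K H V.
The two rarest classes, k h V and K H v, are the double crossovers. Comparing them with the parentals, only the v allele has switched, so v is the middle locus and the order is k – v – h.
k–v: (166 + 23)/2367 = 0.0798; v–h: (315 + 23)/2367 = 0.1428.
Expected DCO frequency = 0.0798 × 0.1428 ≈ 0.01140; observed = 23/2367 ≈ 0.00972.
Coefficient of coincidence = 0.00972/0.01140 ≈ 0.85.

0.85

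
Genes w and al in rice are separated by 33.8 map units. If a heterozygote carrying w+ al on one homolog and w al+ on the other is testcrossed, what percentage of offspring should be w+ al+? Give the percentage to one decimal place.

A map distance of 33.8 map units corresponds to a recombination frequency of 0.338.
The F1 is w+ al / w al+, so w+ al+ is a recombinant gamete class with expected frequency r/2 = 0.338/2 = 0.1690.
That is 0.1690 = 16.9% of the progeny.

16.9%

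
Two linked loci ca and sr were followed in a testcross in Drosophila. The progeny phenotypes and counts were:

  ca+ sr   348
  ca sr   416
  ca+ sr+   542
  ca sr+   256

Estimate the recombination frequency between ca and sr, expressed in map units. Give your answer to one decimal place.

The two most frequent classes, ca+ sr+ (542) and ca sr (416), are the parental types, so the F1 was ca+ sr+ / ca sr.
The recombinant classes are ca+ sr and ca sr+: 348 + 256 = 604.
Recombination frequency = 604/1562 = 0.3867 ≈ 38.7%, i.e. 38.7 map units.

38.7 map units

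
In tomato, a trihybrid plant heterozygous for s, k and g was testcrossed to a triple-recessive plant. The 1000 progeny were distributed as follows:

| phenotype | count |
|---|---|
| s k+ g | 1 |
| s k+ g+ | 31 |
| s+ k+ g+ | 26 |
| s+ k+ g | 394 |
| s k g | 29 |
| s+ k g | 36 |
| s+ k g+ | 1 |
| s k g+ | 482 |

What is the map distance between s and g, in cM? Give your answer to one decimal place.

5.7 cM

The two most frequent reciprocal classes, s k g+ and s+ k+ g, are the parental types, so the F1 was s k g+ / s+ k+ g.
The two rarest classes, s+ k g+ and s k+ g, are the double crossovers. Comparing them with the parentals, only the s allele has switched, so s is the middle locus and the order is g – s – k.
Crossovers in the g–s interval produce the single-crossover classes s k g and s+ k+ g+ (29 + 26 = 55) plus the double crossovers (2).
RF(g–s) = (55 + 2) / 1000 = 57/1000 = 0.0570 → 5.7 cM.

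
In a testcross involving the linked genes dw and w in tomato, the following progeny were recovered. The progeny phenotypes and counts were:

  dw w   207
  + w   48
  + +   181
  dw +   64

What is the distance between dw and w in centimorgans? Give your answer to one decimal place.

22.4 centimorgans

The two most frequent classes, + + (181) and dw w (207), are the parental types, so the F1 was + + / dw w.
The recombinant classes are + w and dw +: 48 + 64 = 112.
Recombination frequency = 112/500 = 0.2240 ≈ 22.4%, i.e. 22.4 centimorgans.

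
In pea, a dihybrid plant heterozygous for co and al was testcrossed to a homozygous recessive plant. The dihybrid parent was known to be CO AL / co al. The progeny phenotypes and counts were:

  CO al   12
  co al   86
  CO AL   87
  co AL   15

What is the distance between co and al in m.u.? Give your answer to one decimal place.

The recombinant classes are CO al and co AL: 12 + 15 = 27.
Recombination frequency = 27/200 = 0.1350 ≈ 13.5%, i.e. 13.5 m.u.

13.5 m.u.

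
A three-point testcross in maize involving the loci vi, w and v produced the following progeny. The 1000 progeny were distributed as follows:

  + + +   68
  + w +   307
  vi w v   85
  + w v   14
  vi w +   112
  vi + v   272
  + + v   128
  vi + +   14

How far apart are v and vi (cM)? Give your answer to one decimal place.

The two most frequent reciprocal classes, + w + and vi + v, are the parental types, so the F1 was + w + / vi + v.
The two rarest classes, + w v and vi + +, are the double crossovers. Comparing them with the parentals, only the v allele has switched, so v is the middle locus and the order is vi – v – w.
Crossovers in the vi–v interval produce the single-crossover classes vi w + and + + v (112 + 128 = 240) plus the double crossovers (28).
RF(vi–v) = (240 + 28) / 1000 = 268/1000 = 0.2680 → 26.8 cM.

26.8 cM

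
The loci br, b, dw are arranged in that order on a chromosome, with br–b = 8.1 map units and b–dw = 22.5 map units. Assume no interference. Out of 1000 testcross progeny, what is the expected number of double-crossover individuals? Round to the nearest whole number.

Map distances give recombination frequencies of 0.081 and 0.225 for the two intervals.
With no interference, expected double-crossover frequency = 0.081 × 0.225 = 0.01823.
Expected number = 0.01823 × 1000 = 18.23 ≈ 18.

18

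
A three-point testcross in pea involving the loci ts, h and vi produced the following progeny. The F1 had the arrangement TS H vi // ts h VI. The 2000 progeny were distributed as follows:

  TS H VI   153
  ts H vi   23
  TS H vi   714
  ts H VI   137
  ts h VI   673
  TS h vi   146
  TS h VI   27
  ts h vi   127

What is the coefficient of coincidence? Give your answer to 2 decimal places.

0.91

The two rarest classes, ts H vi and TS h VI, are the double crossovers. Comparing them with the parentals, only the ts allele has switched, so ts is the middle locus and the order is h – ts – vi.
h–ts: (283 + 50)/2000 = 0.1665; ts–vi: (280 + 50)/2000 = 0.1650.
Expected DCO frequency = 0.1665 × 0.1650 ≈ 0.02747; observed = 50/2000 ≈ 0.02500.
Coefficient of coincidence = 0.02500/0.02747 ≈ 0.91.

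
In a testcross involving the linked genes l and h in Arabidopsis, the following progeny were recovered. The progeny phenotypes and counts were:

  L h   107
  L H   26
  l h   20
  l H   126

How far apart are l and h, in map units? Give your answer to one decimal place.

16.5 map units

The two most frequent classes, L h (107) and l H (126), are the parental types, so the F1 was L h / l H.
The recombinant classes are L H and l h: 26 + 20 = 46.
Recombination frequency = 46/279 = 0.1649 ≈ 16.5%, i.e. 16.5 map units.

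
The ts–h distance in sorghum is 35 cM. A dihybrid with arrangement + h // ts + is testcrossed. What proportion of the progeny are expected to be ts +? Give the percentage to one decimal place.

A map distance of 35 cM corresponds to a recombination frequency of 0.350.
The F1 is + h / ts +, so ts + is a parental gamete class with expected frequency (1 − r)/2 = 0.650/2 = 0.3250.
That is 0.3250 = 32.5% of the progeny.

32.5%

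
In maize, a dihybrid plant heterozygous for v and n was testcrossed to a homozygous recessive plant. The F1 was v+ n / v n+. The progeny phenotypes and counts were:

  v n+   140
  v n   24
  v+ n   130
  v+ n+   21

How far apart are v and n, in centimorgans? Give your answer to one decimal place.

The recombinant classes are v+ n+ and v n: 21 + 24 = 45.
Recombination frequency = 45/315 = 0.1429 ≈ 14.3%, i.e. 14.3 centimorgans.

14.3 centimorgans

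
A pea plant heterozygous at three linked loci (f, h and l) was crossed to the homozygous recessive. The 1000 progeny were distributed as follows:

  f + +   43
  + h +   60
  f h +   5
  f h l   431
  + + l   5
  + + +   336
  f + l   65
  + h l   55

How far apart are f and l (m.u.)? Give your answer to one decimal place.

10.8 m.u.

The two most frequent reciprocal classes, f h l and + + +, are the parental types, so the F1 was f h l / + + +.
The two rarest classes, f h + and + + l, are the double crossovers. Comparing them with the parentals, only the l allele has switched, so l is the middle locus and the order is h – l – f.
Crossovers in the l–f interval produce the single-crossover classes + h l and f + + (55 + 43 = 98) plus the double crossovers (10).
RF(l–f) = (98 + 10) / 1000 = 108/1000 = 0.1080 → 10.8 m.u.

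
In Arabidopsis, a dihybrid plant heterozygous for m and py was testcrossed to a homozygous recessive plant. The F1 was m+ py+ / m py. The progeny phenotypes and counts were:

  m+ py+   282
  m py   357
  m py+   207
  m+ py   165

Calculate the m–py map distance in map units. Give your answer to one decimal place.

The recombinant classes are m+ py and m py+: 165 + 207 = 372.
Recombination frequency = 372/1011 = 0.3680 ≈ 36.8%, i.e. 36.8 map units.

36.8 map units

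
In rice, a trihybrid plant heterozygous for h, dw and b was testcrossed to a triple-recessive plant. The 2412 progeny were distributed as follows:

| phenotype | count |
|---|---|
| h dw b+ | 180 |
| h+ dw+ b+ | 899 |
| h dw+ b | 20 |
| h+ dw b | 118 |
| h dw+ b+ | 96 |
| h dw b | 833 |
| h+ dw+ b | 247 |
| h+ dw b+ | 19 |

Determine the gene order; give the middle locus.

The two most frequent reciprocal classes, h+ dw+ b+ and h dw b, are the parental types, so the F1 was h+ dw+ b+ / h dw b.
The two rarest classes, h+ dw b+ and h dw+ b, are the double crossovers. Comparing them with the parentals, only the dw allele has switched, so dw is the middle locus and the order is b – dw – h.

dw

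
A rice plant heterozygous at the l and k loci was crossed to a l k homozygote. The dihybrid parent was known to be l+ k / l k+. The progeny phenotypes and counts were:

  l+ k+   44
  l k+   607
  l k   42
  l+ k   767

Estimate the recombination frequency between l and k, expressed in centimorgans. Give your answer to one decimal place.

The recombinant classes are l+ k+ and l k: 44 + 42 = 86.
Recombination frequency = 86/1460 = 0.0589 ≈ 5.9%, i.e. 5.9 centimorgans.

5.9 centimorgans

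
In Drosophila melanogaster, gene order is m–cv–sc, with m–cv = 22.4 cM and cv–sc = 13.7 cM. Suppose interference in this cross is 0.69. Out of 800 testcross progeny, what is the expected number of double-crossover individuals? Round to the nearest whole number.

8

Map distances give recombination frequencies of 0.224 and 0.137 for the two intervals.
With interference 0.69 (so coincidence = 0.31), expected double-crossover frequency = 0.224 × 0.137 × 0.31 = 0.00951.
Expected number = 0.00951 × 800 = 7.61 ≈ 8.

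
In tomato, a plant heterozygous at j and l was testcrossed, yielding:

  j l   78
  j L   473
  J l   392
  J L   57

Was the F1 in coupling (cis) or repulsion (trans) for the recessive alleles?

The two most frequent classes are J l (392) and j L (473); these are the parental (non-recombinant) types.
So the F1 carried J l on one chromosome and j L on the other — the recessive alleles are on opposite chromosomes (trans / repulsion).

trans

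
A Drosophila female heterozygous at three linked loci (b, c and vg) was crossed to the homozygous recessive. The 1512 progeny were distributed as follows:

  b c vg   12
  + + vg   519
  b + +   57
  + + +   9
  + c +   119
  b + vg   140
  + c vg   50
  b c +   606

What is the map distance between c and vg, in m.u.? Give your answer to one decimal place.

The two most frequent reciprocal classes, + + vg and b c +, are the parental types, so the F1 was + + vg / b c +.
The two rarest classes, + + + and b c vg, are the double crossovers. Comparing them with the parentals, only the vg allele has switched, so vg is the middle locus and the order is b – vg – c.
Crossovers in the vg–c interval produce the single-crossover classes + c vg and b + + (50 + 57 = 107) plus the double crossovers (21).
RF(vg–c) = (107 + 21) / 1512 = 128/1512 = 0.0847 → 8.5 m.u.

8.5 m.u.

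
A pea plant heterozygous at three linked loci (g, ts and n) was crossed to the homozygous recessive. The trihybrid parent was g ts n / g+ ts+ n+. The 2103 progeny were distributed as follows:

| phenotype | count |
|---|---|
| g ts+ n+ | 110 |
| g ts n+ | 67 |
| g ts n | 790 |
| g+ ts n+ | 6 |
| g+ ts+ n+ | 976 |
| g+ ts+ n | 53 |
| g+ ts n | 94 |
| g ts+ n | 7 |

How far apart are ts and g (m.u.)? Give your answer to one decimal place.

10.3 m.u.

The two rarest classes, g ts+ n and g+ ts n+, are the double crossovers. Comparing them with the parentals, only the ts allele has switched, so ts is the middle locus and the order is g – ts – n.
Crossovers in the g–ts interval produce the single-crossover classes g+ ts n and g ts+ n+ (94 + 110 = 204) plus the double crossovers (13).
RF(g–ts) = (204 + 13) / 2103 = 217/2103 = 0.1032 → 10.3 m.u.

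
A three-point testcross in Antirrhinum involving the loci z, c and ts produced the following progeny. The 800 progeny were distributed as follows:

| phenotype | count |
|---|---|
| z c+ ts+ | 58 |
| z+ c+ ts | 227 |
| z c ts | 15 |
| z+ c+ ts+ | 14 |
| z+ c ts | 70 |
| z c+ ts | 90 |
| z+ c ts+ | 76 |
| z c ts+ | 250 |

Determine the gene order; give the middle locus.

ts

The two most frequent reciprocal classes, z+ c+ ts and z c ts+, are the parental types, so the F1 was z+ c+ ts / z c ts+.
The two rarest classes, z+ c+ ts+ and z c ts, are the double crossovers. Comparing them with the parentals, only the ts allele has switched, so ts is the middle locus and the order is c – ts – z.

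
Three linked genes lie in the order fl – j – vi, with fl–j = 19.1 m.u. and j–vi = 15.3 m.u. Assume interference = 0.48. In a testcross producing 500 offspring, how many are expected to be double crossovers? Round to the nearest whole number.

Map distances give recombination frequencies of 0.191 and 0.153 for the two intervals.
With interference 0.48 (so coincidence = 0.52), expected double-crossover frequency = 0.191 × 0.153 × 0.52 = 0.01520.
Expected number = 0.01520 × 500 = 7.60 ≈ 8.

8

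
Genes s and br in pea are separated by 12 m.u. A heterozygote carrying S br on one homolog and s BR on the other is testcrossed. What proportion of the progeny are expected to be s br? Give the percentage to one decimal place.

A map distance of 12 m.u. corresponds to a recombination frequency of 0.120.
The F1 is S br / s BR, so s br is a recombinant gamete class with expected frequency r/2 = 0.120/2 = 0.0600.
That is 0.0600 = 6.0% of the progeny.

6.0%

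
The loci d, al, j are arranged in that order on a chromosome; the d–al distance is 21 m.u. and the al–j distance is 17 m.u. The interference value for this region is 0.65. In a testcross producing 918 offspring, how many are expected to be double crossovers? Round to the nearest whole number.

Map distances give recombination frequencies of 0.210 and 0.170 for the two intervals.
With interference 0.65 (so coincidence = 0.35), expected double-crossover frequency = 0.210 × 0.170 × 0.35 = 0.01250.
Expected number = 0.01250 × 918 = 11.47 ≈ 11.

11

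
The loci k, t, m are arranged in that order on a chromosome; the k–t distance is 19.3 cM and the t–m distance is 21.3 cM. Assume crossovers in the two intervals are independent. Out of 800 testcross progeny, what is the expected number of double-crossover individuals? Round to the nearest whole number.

33

Map distances give recombination frequencies of 0.193 and 0.213 for the two intervals.
With no interference, expected double-crossover frequency = 0.193 × 0.213 = 0.04111.
Expected number = 0.04111 × 800 = 32.89 ≈ 33.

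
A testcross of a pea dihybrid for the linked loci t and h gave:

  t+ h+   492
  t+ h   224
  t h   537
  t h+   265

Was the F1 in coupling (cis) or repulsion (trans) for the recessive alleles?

The two most frequent classes are t+ h+ (492) and t h (537); these are the parental (non-recombinant) types.
So the F1 carried t+ h+ on one chromosome and t h on the other — the recessive alleles are on the same chromosome (cis / coupling).

cis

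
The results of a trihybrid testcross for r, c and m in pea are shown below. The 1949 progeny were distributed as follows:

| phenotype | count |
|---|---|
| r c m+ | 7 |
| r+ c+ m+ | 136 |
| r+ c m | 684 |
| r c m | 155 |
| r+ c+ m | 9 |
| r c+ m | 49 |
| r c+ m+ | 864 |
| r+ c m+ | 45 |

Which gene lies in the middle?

c

The two most frequent reciprocal classes, r c+ m+ and r+ c m, are the parental types, so the F1 was r c+ m+ / r+ c m.
The two rarest classes, r c m+ and r+ c+ m, are the double crossovers. Comparing them with the parentals, only the c allele has switched, so c is the middle locus and the order is r – c – m.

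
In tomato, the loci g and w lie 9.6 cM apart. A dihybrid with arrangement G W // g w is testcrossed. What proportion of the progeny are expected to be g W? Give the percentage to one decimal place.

4.8%

A map distance of 9.6 cM corresponds to a recombination frequency of 0.096.
The F1 is G W / g w, so g W is a recombinant gamete class with expected frequency r/2 = 0.096/2 = 0.0480.
That is 0.0480 = 4.8% of the progeny.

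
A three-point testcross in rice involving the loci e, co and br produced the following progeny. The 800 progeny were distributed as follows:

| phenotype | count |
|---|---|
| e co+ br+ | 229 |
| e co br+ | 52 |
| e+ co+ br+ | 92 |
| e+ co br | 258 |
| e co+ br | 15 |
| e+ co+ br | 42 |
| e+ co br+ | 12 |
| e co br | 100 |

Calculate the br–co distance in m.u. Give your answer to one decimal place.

The two most frequent reciprocal classes, e co+ br+ and e+ co br, are the parental types, so the F1 was e co+ br+ / e+ co br.
The two rarest classes, e co+ br and e+ co br+, are the double crossovers. Comparing them with the parentals, only the br allele has switched, so br is the middle locus and the order is co – br – e.
Crossovers in the co–br interval produce the single-crossover classes e co br+ and e+ co+ br (52 + 42 = 94) plus the double crossovers (27).
RF(co–br) = (94 + 27) / 800 = 121/800 = 0.1512 → 15.1 m.u.

15.1 m.u.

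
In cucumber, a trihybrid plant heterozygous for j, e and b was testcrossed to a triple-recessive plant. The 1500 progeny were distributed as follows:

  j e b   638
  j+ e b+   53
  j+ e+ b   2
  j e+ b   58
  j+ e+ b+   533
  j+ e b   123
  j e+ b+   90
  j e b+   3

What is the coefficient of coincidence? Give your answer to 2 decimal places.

0.30

The two most frequent reciprocal classes, j e b and j+ e+ b+, are the parental types, so the F1 was j e b / j+ e+ b+.
The two rarest classes, j e b+ and j+ e+ b, are the double crossovers. Comparing them with the parentals, only the b allele has switched, so b is the middle locus and the order is j – b – e.
j–b: (213 + 5)/1500 = 0.1453; b–e: (111 + 5)/1500 = 0.0773.
Expected DCO frequency = 0.1453 × 0.0773 ≈ 0.01123; observed = 5/1500 ≈ 0.00333.
Coefficient of coincidence = 0.00333/0.01123 ≈ 0.30.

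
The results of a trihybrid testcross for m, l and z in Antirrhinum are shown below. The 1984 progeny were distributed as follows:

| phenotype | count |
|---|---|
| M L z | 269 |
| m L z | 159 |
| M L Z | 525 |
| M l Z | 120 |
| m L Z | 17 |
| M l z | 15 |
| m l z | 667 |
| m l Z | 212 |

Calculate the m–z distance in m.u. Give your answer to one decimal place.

The two most frequent reciprocal classes, m l z and M L Z, are the parental types, so the F1 was m l z / M L Z.
The two rarest classes, M l z and m L Z, are the double crossovers. Comparing them with the parentals, only the m allele has switched, so m is the middle locus and the order is z – m – l.
Crossovers in the z–m interval produce the single-crossover classes m l Z and M L z (212 + 269 = 481) plus the double crossovers (32).
RF(z–m) = (481 + 32) / 1984 = 513/1984 = 0.2586 → 25.9 m.u.

25.9 m.u.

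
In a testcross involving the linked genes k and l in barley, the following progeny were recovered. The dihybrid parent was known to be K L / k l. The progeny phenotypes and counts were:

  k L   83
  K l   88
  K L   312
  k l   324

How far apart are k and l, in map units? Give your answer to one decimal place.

21.2 map units

The recombinant classes are K l and k L: 88 + 83 = 171.
Recombination frequency = 171/807 = 0.2119 ≈ 21.2%, i.e. 21.2 map units.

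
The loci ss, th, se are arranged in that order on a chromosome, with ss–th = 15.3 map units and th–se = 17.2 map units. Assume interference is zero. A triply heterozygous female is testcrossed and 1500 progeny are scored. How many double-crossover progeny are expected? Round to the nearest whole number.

39

Map distances give recombination frequencies of 0.153 and 0.172 for the two intervals.
With no interference, expected double-crossover frequency = 0.153 × 0.172 = 0.02632.
Expected number = 0.02632 × 1500 = 39.47 ≈ 39.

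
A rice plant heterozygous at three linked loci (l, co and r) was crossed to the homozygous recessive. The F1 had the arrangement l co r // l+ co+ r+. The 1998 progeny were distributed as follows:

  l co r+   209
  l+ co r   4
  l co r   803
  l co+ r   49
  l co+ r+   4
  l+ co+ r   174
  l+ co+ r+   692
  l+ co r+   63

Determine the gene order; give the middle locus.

The two rarest classes, l+ co r and l co+ r+, are the double crossovers. Comparing them with the parentals, only the l allele has switched, so l is the middle locus and the order is r – l – co.

l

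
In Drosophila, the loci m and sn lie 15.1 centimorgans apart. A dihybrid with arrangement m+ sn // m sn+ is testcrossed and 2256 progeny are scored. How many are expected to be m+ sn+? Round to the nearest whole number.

A map distance of 15.1 centimorgans corresponds to a recombination frequency of 0.151.
The F1 is m+ sn / m sn+, so m+ sn+ is a recombinant gamete class with expected frequency r/2 = 0.151/2 = 0.0755.
Expected number = 0.0755 × 2256 = 170.33 ≈ 170.

170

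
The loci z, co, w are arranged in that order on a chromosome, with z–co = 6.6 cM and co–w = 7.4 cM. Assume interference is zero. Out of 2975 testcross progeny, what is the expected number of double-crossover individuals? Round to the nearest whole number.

15

Map distances give recombination frequencies of 0.066 and 0.074 for the two intervals.
With no interference, expected double-crossover frequency = 0.066 × 0.074 = 0.00488.
Expected number = 0.00488 × 2975 = 14.53 ≈ 15.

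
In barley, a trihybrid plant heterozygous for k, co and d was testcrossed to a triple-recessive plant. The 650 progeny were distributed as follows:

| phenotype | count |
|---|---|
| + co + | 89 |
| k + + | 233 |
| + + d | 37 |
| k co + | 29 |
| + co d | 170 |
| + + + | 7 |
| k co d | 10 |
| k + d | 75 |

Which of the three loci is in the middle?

The two most frequent reciprocal classes, + co d and k + +, are the parental types, so the F1 was + co d / k + +.
The two rarest classes, k co d and + + +, are the double crossovers. Comparing them with the parentals, only the k allele has switched, so k is the middle locus and the order is co – k – d.

k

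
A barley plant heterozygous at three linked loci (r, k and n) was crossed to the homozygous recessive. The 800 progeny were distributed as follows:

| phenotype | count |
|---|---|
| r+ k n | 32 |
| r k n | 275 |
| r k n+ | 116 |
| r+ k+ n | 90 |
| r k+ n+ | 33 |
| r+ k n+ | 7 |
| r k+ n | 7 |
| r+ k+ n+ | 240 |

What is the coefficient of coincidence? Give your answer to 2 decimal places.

The two most frequent reciprocal classes, r+ k+ n+ and r k n, are the parental types, so the F1 was r+ k+ n+ / r k n.
The two rarest classes, r+ k n+ and r k+ n, are the double crossovers. Comparing them with the parentals, only the k allele has switched, so k is the middle locus and the order is r – k – n.
r–k: (65 + 14)/800 = 0.0988; k–n: (206 + 14)/800 = 0.2750.
Expected DCO frequency = 0.0988 × 0.2750 ≈ 0.02717; observed = 14/800 ≈ 0.01750.
Coefficient of coincidence = 0.01750/0.02717 ≈ 0.64.

0.64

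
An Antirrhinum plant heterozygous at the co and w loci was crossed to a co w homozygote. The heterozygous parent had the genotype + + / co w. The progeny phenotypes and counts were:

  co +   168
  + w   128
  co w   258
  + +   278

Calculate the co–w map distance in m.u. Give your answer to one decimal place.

35.6 m.u.

The recombinant classes are + w and co +: 128 + 168 = 296.
Recombination frequency = 296/832 = 0.3558 ≈ 35.6%, i.e. 35.6 m.u.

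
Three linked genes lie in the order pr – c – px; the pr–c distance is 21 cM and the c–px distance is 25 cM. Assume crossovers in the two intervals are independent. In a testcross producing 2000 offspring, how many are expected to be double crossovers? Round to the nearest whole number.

105

Map distances give recombination frequencies of 0.210 and 0.250 for the two intervals.
With no interference, expected double-crossover frequency = 0.210 × 0.250 = 0.05250.
Expected number = 0.05250 × 2000 = 105.00 ≈ 105.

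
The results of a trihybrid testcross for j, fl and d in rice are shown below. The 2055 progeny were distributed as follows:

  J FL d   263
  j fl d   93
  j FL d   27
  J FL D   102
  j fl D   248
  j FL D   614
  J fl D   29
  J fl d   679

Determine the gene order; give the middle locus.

The two most frequent reciprocal classes, J fl d and j FL D, are the parental types, so the F1 was J fl d / j FL D.
The two rarest classes, J fl D and j FL d, are the double crossovers. Comparing them with the parentals, only the d allele has switched, so d is the middle locus and the order is j – d – fl.

d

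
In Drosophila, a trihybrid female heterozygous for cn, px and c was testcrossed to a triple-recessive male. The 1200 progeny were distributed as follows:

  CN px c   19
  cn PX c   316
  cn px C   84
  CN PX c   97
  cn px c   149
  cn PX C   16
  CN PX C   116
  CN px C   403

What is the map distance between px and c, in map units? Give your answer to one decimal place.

The two most frequent reciprocal classes, cn PX c and CN px C, are the parental types, so the F1 was cn PX c / CN px C.
The two rarest classes, cn PX C and CN px c, are the double crossovers. Comparing them with the parentals, only the c allele has switched, so c is the middle locus and the order is px – c – cn.
Crossovers in the px–c interval produce the single-crossover classes cn px c and CN PX C (149 + 116 = 265) plus the double crossovers (35).
RF(px–c) = (265 + 35) / 1200 = 300/1200 = 0.2500 → 25.0 map units.

25.0 map units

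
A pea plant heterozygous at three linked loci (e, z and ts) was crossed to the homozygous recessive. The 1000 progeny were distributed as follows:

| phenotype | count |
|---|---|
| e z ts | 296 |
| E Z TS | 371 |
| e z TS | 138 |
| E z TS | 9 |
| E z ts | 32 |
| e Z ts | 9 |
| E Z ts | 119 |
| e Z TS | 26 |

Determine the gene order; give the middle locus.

z

The two most frequent reciprocal classes, E Z TS and e z ts, are the parental types, so the F1 was E Z TS / e z ts.
The two rarest classes, E z TS and e Z ts, are the double crossovers. Comparing them with the parentals, only the z allele has switched, so z is the middle locus and the order is ts – z – e.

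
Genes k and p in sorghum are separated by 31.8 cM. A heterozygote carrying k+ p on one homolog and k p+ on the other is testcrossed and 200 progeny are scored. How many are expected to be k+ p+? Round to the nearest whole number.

32

A map distance of 31.8 cM corresponds to a recombination frequency of 0.318.
The F1 is k+ p / k p+, so k+ p+ is a recombinant gamete class with expected frequency r/2 = 0.318/2 = 0.1590.
Expected number = 0.1590 × 200 = 31.80 ≈ 32.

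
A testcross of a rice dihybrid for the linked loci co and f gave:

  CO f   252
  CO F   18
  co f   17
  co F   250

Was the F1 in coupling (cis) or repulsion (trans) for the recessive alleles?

trans

The two most frequent classes are CO f (252) and co F (250); these are the parental (non-recombinant) types.
So the F1 carried CO f on one chromosome and co F on the other — the recessive alleles are on opposite chromosomes (trans / repulsion).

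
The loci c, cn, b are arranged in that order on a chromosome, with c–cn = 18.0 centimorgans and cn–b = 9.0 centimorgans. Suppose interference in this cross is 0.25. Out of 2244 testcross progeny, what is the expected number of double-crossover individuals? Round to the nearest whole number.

Map distances give recombination frequencies of 0.180 and 0.090 for the two intervals.
With interference 0.25 (so coincidence = 0.75), expected double-crossover frequency = 0.180 × 0.090 × 0.75 = 0.01215.
Expected number = 0.01215 × 2244 = 27.26 ≈ 27.

27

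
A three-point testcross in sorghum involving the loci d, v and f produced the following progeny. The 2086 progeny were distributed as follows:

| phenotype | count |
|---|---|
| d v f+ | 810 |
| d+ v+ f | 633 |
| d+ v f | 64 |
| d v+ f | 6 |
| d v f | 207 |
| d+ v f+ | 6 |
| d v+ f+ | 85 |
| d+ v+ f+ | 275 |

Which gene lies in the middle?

The two most frequent reciprocal classes, d v f+ and d+ v+ f, are the parental types, so the F1 was d v f+ / d+ v+ f.
The two rarest classes, d+ v f+ and d v+ f, are the double crossovers. Comparing them with the parentals, only the d allele has switched, so d is the middle locus and the order is v – d – f.

d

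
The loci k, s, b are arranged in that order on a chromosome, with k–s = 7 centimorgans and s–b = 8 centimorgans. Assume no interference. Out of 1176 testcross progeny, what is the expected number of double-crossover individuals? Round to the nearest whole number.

7

Map distances give recombination frequencies of 0.070 and 0.080 for the two intervals.
With no interference, expected double-crossover frequency = 0.070 × 0.080 = 0.00560.
Expected number = 0.00560 × 1176 = 6.59 ≈ 7.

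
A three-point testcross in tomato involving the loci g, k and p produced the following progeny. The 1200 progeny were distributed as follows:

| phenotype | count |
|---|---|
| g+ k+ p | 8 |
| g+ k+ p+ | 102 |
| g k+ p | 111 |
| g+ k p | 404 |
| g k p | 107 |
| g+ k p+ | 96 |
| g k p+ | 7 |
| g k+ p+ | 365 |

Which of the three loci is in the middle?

k

The two most frequent reciprocal classes, g k+ p+ and g+ k p, are the parental types, so the F1 was g k+ p+ / g+ k p.
The two rarest classes, g k p+ and g+ k+ p, are the double crossovers. Comparing them with the parentals, only the k allele has switched, so k is the middle locus and the order is p – k – g.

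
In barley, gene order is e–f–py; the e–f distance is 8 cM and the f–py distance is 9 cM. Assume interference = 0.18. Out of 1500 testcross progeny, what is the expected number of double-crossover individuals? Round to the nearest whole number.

Map distances give recombination frequencies of 0.080 and 0.090 for the two intervals.
With interference 0.18 (so coincidence = 0.82), expected double-crossover frequency = 0.080 × 0.090 × 0.82 = 0.00590.
Expected number = 0.00590 × 1500 = 8.86 ≈ 9.

9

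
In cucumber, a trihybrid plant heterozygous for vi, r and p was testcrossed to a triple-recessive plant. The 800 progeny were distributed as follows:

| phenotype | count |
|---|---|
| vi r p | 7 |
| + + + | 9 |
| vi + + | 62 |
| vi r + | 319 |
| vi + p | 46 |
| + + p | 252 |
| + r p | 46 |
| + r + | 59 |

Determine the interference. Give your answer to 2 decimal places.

0.15

The two most frequent reciprocal classes, vi r + and + + p, are the parental types, so the F1 was vi r + / + + p.
The two rarest classes, vi r p and + + +, are the double crossovers. Comparing them with the parentals, only the p allele has switched, so p is the middle locus and the order is r – p – vi.
r–p: (108 + 16)/800 = 0.1550; p–vi: (105 + 16)/800 = 0.1512.
Expected DCO frequency = 0.1550 × 0.1512 ≈ 0.02344; observed = 16/800 ≈ 0.02000.
Coefficient of coincidence = 0.02000/0.02344 ≈ 0.85; interference = 1 − 0.85 = 0.15.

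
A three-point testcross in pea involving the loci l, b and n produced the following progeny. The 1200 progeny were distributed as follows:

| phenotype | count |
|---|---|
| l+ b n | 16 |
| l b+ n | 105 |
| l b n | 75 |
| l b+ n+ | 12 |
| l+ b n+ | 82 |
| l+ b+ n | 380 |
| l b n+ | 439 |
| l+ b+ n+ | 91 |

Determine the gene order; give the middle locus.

The two most frequent reciprocal classes, l b n+ and l+ b+ n, are the parental types, so the F1 was l b n+ / l+ b+ n.
The two rarest classes, l b+ n+ and l+ b n, are the double crossovers. Comparing them with the parentals, only the b allele has switched, so b is the middle locus and the order is l – b – n.

b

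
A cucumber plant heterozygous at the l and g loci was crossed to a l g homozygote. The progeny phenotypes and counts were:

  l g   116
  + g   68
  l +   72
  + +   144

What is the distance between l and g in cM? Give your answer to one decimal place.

The two most frequent classes, + + (144) and l g (116), are the parental types, so the F1 was + + / l g.
The recombinant classes are + g and l +: 68 + 72 = 140.
Recombination frequency = 140/400 = 0.3500 ≈ 35.0%, i.e. 35.0 cM.

35.0 cM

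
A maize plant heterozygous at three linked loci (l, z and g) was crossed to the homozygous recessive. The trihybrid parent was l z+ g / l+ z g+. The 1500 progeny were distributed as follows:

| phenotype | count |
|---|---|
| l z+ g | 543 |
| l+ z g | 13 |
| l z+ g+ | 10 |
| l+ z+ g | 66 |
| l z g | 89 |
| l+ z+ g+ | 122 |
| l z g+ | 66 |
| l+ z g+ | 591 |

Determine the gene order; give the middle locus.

The two rarest classes, l z+ g+ and l+ z g, are the double crossovers. Comparing them with the parentals, only the g allele has switched, so g is the middle locus and the order is z – g – l.

g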